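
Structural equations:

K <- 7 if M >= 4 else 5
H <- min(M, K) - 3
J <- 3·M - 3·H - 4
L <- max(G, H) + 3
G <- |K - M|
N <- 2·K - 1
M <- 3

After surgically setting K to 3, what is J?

5

Under do(K=3), the mechanism K <- 7 if M >= 4 else 5 is discarded; K is fixed at 3.
H = min(M, K) - 3  [with M=3, K=3]  = 0
J = 3·M - 3·H - 4  [with M=3, H=0]  = 5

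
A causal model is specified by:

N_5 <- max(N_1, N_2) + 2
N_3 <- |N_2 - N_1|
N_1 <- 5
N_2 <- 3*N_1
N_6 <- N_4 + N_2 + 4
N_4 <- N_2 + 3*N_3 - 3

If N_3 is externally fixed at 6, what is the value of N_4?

30

The intervention breaks the incoming arrows to N_3: N_3 <- |N_2 - N_1| no longer applies, and N_3 = 6.
N_2 = 3*N_1  [with N_1=5]  = 15
N_4 = N_2 + 3*N_3 - 3  [with N_2=15, N_3=6]  = 30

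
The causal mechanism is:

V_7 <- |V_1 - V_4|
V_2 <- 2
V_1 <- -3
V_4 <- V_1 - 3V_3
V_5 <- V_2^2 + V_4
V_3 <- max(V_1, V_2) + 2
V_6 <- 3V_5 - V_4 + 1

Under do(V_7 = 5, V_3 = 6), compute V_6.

Setting V_7 = 5, V_3 = 6 by intervention discards those variables' equations.
V_4 = V_1 - 3V_3  [with V_1=-3, V_3=6]  = -21
V_5 = V_2^2 + V_4  [with V_2=2, V_4=-21]  = -17
V_6 = 3V_5 - V_4 + 1  [with V_5=-17, V_4=-21]  = -29

-29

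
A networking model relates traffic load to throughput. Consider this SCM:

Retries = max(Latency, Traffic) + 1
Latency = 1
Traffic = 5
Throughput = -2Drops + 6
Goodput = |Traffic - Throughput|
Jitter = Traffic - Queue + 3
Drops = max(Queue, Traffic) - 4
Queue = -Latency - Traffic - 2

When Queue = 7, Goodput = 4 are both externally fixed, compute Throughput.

0

Under do(Queue = 7, Goodput = 4), each intervened variable's structural equation is replaced by its fixed value.
Drops = max(Queue, Traffic) - 4  [with Queue=7, Traffic=5]  = 3
Throughput = -2Drops + 6  [with Drops=3]  = 0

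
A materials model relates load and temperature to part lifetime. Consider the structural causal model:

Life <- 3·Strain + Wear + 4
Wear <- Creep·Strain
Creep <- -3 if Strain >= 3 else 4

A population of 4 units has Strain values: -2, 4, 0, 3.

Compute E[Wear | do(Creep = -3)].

Under do(Creep=-3), Creep's equation is replaced by Creep=-3 for every unit. Per-unit Wear: 6, -12, 0, -9. Mean = -3.75.

-3.75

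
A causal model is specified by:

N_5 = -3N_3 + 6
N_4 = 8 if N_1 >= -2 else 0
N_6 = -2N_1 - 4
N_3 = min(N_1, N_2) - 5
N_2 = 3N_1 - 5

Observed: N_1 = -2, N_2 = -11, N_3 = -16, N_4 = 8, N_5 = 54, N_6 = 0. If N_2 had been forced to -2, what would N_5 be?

27

do(N_2=-2) replaces the equation N_2 = 3N_1 - 5 with the constant N_2 = -2.
N_3 = min(N_1, N_2) - 5  [with N_1=-2, N_2=-2]  = -7
N_5 = -3N_3 + 6  [with N_3=-7]  = 27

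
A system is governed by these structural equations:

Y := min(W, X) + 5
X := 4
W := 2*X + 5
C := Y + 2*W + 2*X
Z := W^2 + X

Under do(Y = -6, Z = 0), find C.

The joint intervention fixes Y = -6, Z = 0, removing each variable's own equation.
W = 2*X + 5  [with X=4]  = 13
C = Y + 2*W + 2*X  [with Y=-6, W=13, X=4]  = 28

28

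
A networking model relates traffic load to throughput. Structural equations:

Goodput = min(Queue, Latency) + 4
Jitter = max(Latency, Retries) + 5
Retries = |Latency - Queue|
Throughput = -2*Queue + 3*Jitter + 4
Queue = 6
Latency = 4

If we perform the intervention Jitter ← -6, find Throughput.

Intervening sets Jitter = -6 and removes its equation (Jitter = max(Latency, Retries) + 5).
Throughput = -2*Queue + 3*Jitter + 4  [with Queue=6, Jitter=-6]  = -26

-26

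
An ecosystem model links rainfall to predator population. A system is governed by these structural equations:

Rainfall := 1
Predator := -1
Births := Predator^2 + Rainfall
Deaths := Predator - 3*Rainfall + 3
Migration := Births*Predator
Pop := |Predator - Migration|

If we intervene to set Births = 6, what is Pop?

The intervention breaks the incoming arrows to Births: Births := Predator^2 + Rainfall no longer applies, and Births = 6.
Migration = Births*Predator  [with Births=6, Predator=-1]  = -6
Pop = |Predator - Migration|  [with Predator=-1, Migration=-6]  = 5

5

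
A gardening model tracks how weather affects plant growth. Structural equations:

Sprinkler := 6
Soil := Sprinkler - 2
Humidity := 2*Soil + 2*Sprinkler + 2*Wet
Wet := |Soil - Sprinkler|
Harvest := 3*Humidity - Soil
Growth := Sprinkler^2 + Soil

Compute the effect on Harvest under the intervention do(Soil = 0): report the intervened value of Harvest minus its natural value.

Under do(Soil=0), the mechanism Soil := Sprinkler - 2 is discarded; Soil is fixed at 0.
Wet = |Soil - Sprinkler|  [with Soil=0, Sprinkler=6]  = 6
Humidity = 2*Soil + 2*Sprinkler + 2*Wet  [with Soil=0, Sprinkler=6, Wet=6]  = 24
Harvest = 3*Humidity - Soil  [with Humidity=24, Soil=0]  = 72
Without intervention: Soil = Sprinkler - 2  [with Sprinkler=6]  = 4; Wet = |Soil - Sprinkler|  [with Soil=4, Sprinkler=6]  = 2; Humidity = 2*Soil + 2*Sprinkler + 2*Wet  [with Soil=4, Sprinkler=6, Wet=2]  = 24; Harvest = 3*Humidity - Soil  [with Humidity=24, Soil=4]  = 68.
Change = 72 − 68 = 4.

4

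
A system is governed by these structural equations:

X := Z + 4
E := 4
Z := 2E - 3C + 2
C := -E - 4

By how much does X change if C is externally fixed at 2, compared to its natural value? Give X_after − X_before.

-30

Under do(C=2), the mechanism C := -E - 4 is discarded; C is fixed at 2.
Z = 2E - 3C + 2  [with E=4, C=2]  = 4
X = Z + 4  [with Z=4]  = 8
Without intervention: C = -E - 4  [with E=4]  = -8; Z = 2E - 3C + 2  [with E=4, C=-8]  = 34; X = Z + 4  [with Z=34]  = 38.
Change = 8 − 38 = -30.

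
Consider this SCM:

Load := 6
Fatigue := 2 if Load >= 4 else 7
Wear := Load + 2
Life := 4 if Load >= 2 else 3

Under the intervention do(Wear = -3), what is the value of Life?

4

Under do(Wear=-3), the mechanism Wear := Load + 2 is discarded; Wear is fixed at -3.
Since Life is not a descendant of the intervened variable, it is unaffected.
Life = 4 if Load >= 2 else 3  [with Load=6]  = 4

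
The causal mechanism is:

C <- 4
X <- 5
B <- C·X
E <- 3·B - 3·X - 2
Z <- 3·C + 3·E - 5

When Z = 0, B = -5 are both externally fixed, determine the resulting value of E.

-32

Under do(Z = 0, B = -5), each intervened variable's structural equation is replaced by its fixed value.
E = 3·B - 3·X - 2  [with B=-5, X=5]  = -32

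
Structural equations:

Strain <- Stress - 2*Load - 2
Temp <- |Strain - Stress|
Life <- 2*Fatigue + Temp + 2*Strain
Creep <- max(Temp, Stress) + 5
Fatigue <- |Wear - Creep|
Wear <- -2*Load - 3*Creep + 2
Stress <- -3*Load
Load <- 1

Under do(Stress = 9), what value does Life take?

126

do(Stress=9) replaces the equation Stress <- -3*Load with the constant Stress = 9.
Strain = Stress - 2*Load - 2  [with Stress=9, Load=1]  = 5
Temp = |Strain - Stress|  [with Strain=5, Stress=9]  = 4
Creep = max(Temp, Stress) + 5  [with Temp=4, Stress=9]  = 14
Wear = -2*Load - 3*Creep + 2  [with Load=1, Creep=14]  = -42
Fatigue = |Wear - Creep|  [with Wear=-42, Creep=14]  = 56
Life = 2*Fatigue + Temp + 2*Strain  [with Fatigue=56, Temp=4, Strain=5]  = 126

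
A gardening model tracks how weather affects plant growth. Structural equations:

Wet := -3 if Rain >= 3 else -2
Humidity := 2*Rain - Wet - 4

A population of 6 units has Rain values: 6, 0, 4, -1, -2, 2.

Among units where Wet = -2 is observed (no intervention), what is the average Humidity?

-2.5

Observing Wet=-2 restricts to units where Wet's equation naturally yields -2: Rain ∈ {0, -1, -2, 2}. In that subpopulation Humidity = -2, -4, -6, 2, mean -2.5.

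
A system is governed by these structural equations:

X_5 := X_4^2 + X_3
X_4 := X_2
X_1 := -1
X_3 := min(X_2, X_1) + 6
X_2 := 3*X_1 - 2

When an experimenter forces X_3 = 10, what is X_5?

35

do(X_3=10) replaces the equation X_3 := min(X_2, X_1) + 6 with the constant X_3 = 10.
X_2 = 3*X_1 - 2  [with X_1=-1]  = -5
X_4 = X_2  [with X_2=-5]  = -5
X_5 = X_4^2 + X_3  [with X_4=-5, X_3=10]  = 35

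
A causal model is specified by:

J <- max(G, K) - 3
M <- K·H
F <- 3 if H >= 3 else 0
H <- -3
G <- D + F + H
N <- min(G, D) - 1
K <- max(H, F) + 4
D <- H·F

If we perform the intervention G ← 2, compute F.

0

Under do(G=2), the mechanism G <- D + F + H is discarded; G is fixed at 2.
No directed path runs from G to F, so F keeps its natural value.
F = 3 if H >= 3 else 0  [with H=-3]  = 0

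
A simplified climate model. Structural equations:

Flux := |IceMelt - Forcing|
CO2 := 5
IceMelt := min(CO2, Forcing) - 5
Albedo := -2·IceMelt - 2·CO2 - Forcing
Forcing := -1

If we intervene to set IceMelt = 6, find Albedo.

-21

The intervention breaks the incoming arrows to IceMelt: IceMelt := min(CO2, Forcing) - 5 no longer applies, and IceMelt = 6.
Albedo = -2·IceMelt - 2·CO2 - Forcing  [with IceMelt=6, CO2=5, Forcing=-1]  = -21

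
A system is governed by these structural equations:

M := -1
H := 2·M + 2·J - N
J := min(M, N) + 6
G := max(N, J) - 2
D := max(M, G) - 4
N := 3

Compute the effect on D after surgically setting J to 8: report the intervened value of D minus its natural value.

3

The intervention breaks the incoming arrows to J: J := min(M, N) + 6 no longer applies, and J = 8.
G = max(N, J) - 2  [with N=3, J=8]  = 6
D = max(M, G) - 4  [with M=-1, G=6]  = 2
Without intervention: J = min(M, N) + 6  [with M=-1, N=3]  = 5; G = max(N, J) - 2  [with N=3, J=5]  = 3; D = max(M, G) - 4  [with M=-1, G=3]  = -1.
Change = 2 − (-1) = 3.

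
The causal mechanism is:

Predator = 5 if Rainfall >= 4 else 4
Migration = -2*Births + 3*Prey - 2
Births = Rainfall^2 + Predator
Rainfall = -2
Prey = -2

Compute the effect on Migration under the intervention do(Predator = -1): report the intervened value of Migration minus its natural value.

do(Predator=-1) replaces the equation Predator = 5 if Rainfall >= 4 else 4 with the constant Predator = -1.
Births = Rainfall^2 + Predator  [with Rainfall=-2, Predator=-1]  = 3
Migration = -2*Births + 3*Prey - 2  [with Births=3, Prey=-2]  = -14
Without intervention: Predator = 5 if Rainfall >= 4 else 4  [with Rainfall=-2]  = 4; Births = Rainfall^2 + Predator  [with Rainfall=-2, Predator=4]  = 8; Migration = -2*Births + 3*Prey - 2  [with Births=8, Prey=-2]  = -24.
Change = -14 − (-24) = 10.

10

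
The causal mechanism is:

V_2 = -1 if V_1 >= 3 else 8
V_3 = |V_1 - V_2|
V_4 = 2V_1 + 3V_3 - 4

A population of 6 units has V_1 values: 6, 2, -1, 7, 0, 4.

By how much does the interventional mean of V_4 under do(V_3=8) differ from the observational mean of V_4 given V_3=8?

-1

The intervention sets V_3=8 in all 6 units regardless of V_1. Recomputing V_4 per unit gives 32, 24, 18, 34, 20, 28; average 26.
Conditioning on V_3=8 selects the 2 unit(s) with V_1 ∈ {7, 0}. Their V_4 values: 34, 20. Mean = 27.
Difference = 26 − 27 = -1.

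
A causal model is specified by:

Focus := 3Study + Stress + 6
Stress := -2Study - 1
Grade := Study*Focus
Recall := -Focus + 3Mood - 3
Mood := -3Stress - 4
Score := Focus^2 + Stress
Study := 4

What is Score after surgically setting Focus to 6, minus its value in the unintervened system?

The intervention breaks the incoming arrows to Focus: Focus := 3Study + Stress + 6 no longer applies, and Focus = 6.
Stress = -2Study - 1  [with Study=4]  = -9
Score = Focus^2 + Stress  [with Focus=6, Stress=-9]  = 27
Without intervention: Stress = -2Study - 1  [with Study=4]  = -9; Focus = 3Study + Stress + 6  [with Study=4, Stress=-9]  = 9; Score = Focus^2 + Stress  [with Focus=9, Stress=-9]  = 72.
Change = 27 − 72 = -45.

-45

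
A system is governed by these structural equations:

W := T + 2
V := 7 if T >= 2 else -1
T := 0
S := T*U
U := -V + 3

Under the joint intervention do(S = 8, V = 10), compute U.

Setting S = 8, V = 10 by intervention discards those variables' equations.
U = -V + 3  [with V=10]  = -7

-7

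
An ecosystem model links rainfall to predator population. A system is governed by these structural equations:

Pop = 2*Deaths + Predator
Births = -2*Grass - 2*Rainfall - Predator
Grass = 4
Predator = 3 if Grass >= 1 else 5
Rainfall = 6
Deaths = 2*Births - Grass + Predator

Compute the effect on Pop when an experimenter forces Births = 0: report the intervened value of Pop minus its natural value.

Under do(Births=0), the mechanism Births = -2*Grass - 2*Rainfall - Predator is discarded; Births is fixed at 0.
Predator = 3 if Grass >= 1 else 5  [with Grass=4]  = 3
Deaths = 2*Births - Grass + Predator  [with Births=0, Grass=4, Predator=3]  = -1
Pop = 2*Deaths + Predator  [with Deaths=-1, Predator=3]  = 1
Without intervention: Predator = 3 if Grass >= 1 else 5  [with Grass=4]  = 3; Births = -2*Grass - 2*Rainfall - Predator  [with Grass=4, Rainfall=6, Predator=3]  = -23; Deaths = 2*Births - Grass + Predator  [with Births=-23, Grass=4, Predator=3]  = -47; Pop = 2*Deaths + Predator  [with Deaths=-47, Predator=3]  = -91.
Change = 1 − (-91) = 92.

92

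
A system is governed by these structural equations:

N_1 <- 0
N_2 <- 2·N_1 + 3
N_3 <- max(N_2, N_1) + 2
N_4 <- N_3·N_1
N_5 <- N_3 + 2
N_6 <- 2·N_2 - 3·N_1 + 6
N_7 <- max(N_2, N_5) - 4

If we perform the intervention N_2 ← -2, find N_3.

The intervention breaks the incoming arrows to N_2: N_2 <- 2·N_1 + 3 no longer applies, and N_2 = -2.
N_3 = max(N_2, N_1) + 2  [with N_2=-2, N_1=0]  = 2

2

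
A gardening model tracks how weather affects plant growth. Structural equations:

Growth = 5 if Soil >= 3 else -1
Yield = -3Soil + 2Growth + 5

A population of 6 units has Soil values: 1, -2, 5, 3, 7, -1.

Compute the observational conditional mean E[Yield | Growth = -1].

E[Yield|Growth=-1] averages over only the 3 units with Growth=-1 (Soil = 1, -2, -1): Yield = 0, 9, 6, mean 5.

5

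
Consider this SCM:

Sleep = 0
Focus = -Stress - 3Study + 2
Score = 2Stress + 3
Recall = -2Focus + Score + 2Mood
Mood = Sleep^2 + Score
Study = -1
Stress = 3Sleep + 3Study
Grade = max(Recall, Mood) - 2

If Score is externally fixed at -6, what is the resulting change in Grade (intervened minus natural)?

-3

do(Score=-6) replaces the equation Score = 2Stress + 3 with the constant Score = -6.
Stress = 3Sleep + 3Study  [with Sleep=0, Study=-1]  = -3
Focus = -Stress - 3Study + 2  [with Stress=-3, Study=-1]  = 8
Mood = Sleep^2 + Score  [with Sleep=0, Score=-6]  = -6
Recall = -2Focus + Score + 2Mood  [with Focus=8, Score=-6, Mood=-6]  = -34
Grade = max(Recall, Mood) - 2  [with Recall=-34, Mood=-6]  = -8
Without intervention: Stress = 3Sleep + 3Study  [with Sleep=0, Study=-1]  = -3; Focus = -Stress - 3Study + 2  [with Stress=-3, Study=-1]  = 8; Score = 2Stress + 3  [with Stress=-3]  = -3; Mood = Sleep^2 + Score  [with Sleep=0, Score=-3]  = -3; Recall = -2Focus + Score + 2Mood  [with Focus=8, Score=-3, Mood=-3]  = -25; Grade = max(Recall, Mood) - 2  [with Recall=-25, Mood=-3]  = -5.
Change = -8 − (-5) = -3.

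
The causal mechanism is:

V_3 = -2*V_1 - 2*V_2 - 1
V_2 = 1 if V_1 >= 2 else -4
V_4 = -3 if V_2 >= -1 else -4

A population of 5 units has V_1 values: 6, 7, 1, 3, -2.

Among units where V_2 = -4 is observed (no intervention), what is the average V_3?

E[V_3|V_2=-4] averages over only the 2 units with V_2=-4 (V_1 = 1, -2): V_3 = 5, 11, mean 8.

8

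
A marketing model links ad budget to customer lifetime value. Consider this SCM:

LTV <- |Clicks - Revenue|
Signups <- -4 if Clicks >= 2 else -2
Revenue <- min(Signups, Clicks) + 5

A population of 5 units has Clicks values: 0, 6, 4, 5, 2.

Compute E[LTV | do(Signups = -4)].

2.8

Under do(Signups=-4), Signups's equation is replaced by Signups=-4 for every unit. Per-unit LTV: 1, 5, 3, 4, 1. Mean = 2.8.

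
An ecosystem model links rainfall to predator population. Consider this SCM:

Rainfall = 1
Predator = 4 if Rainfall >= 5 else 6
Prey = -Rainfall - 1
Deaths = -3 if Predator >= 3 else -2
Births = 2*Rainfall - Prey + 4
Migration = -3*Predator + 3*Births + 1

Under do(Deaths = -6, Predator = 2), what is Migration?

19

The joint intervention fixes Deaths = -6, Predator = 2, removing each variable's own equation.
Prey = -Rainfall - 1  [with Rainfall=1]  = -2
Births = 2*Rainfall - Prey + 4  [with Rainfall=1, Prey=-2]  = 8
Migration = -3*Predator + 3*Births + 1  [with Predator=2, Births=8]  = 19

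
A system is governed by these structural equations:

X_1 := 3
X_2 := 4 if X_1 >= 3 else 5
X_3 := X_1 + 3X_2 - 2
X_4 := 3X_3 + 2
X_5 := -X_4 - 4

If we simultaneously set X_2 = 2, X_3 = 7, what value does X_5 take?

Under do(X_2 = 2, X_3 = 7), each intervened variable's structural equation is replaced by its fixed value.
X_4 = 3X_3 + 2  [with X_3=7]  = 23
X_5 = -X_4 - 4  [with X_4=23]  = -27

-27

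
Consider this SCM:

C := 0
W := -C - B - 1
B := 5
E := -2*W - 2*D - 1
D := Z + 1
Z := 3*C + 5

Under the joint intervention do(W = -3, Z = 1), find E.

The joint intervention fixes W = -3, Z = 1, removing each variable's own equation.
D = Z + 1  [with Z=1]  = 2
E = -2*W - 2*D - 1  [with W=-3, D=2]  = 1

1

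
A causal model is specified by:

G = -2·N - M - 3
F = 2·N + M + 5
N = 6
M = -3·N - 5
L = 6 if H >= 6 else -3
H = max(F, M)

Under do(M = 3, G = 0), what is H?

The joint intervention fixes M = 3, G = 0, removing each variable's own equation.
F = 2·N + M + 5  [with N=6, M=3]  = 20
H = max(F, M)  [with F=20, M=3]  = 20

20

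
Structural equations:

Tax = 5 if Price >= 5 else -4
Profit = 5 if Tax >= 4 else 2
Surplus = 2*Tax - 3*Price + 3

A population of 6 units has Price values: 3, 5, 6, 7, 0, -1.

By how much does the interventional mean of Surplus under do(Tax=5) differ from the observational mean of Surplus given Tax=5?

8

The intervention sets Tax=5 in all 6 units regardless of Price. Recomputing Surplus per unit gives 4, -2, -5, -8, 13, 16; average 3.
Observing Tax=5 restricts to units where Tax's equation naturally yields 5: Price ∈ {5, 6, 7}. In that subpopulation Surplus = -2, -5, -8, mean -5.
Difference = 3 − (-5) = 8.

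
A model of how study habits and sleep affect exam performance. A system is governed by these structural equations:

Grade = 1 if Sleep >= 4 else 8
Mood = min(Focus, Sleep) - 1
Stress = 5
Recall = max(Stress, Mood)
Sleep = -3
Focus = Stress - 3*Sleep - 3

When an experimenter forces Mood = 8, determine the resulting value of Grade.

Under do(Mood=8), the mechanism Mood = min(Focus, Sleep) - 1 is discarded; Mood is fixed at 8.
Since Grade is not a descendant of the intervened variable, it is unaffected.
Grade = 1 if Sleep >= 4 else 8  [with Sleep=-3]  = 8

8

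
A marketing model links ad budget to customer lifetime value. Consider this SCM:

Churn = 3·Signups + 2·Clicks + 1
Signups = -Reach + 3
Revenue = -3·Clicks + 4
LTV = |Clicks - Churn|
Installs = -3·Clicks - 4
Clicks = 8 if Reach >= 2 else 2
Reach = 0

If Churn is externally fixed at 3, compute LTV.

1

Under do(Churn=3), the mechanism Churn = 3·Signups + 2·Clicks + 1 is discarded; Churn is fixed at 3.
Clicks = 8 if Reach >= 2 else 2  [with Reach=0]  = 2
LTV = |Clicks - Churn|  [with Clicks=2, Churn=3]  = 1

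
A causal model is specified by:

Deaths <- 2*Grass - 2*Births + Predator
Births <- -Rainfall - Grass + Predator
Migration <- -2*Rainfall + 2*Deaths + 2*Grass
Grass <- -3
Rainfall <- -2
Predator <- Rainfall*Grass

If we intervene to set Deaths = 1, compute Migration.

The intervention breaks the incoming arrows to Deaths: Deaths <- 2*Grass - 2*Births + Predator no longer applies, and Deaths = 1.
Migration = -2*Rainfall + 2*Deaths + 2*Grass  [with Rainfall=-2, Deaths=1, Grass=-3]  = 0

0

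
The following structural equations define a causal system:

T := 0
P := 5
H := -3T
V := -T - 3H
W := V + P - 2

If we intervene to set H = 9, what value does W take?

-24

do(H=9) replaces the equation H := -3T with the constant H = 9.
V = -T - 3H  [with T=0, H=9]  = -27
W = V + P - 2  [with V=-27, P=5]  = -24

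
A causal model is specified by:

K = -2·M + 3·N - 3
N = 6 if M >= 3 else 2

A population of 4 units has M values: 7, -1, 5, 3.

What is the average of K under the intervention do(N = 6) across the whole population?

8

Under do(N=6), N's equation is replaced by N=6 for every unit. Per-unit K: 1, 17, 5, 9. Mean = 8.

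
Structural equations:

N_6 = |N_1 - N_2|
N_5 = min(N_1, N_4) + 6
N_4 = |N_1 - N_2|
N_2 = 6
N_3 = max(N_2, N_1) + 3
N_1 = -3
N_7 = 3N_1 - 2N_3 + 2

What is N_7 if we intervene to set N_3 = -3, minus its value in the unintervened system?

24

The intervention breaks the incoming arrows to N_3: N_3 = max(N_2, N_1) + 3 no longer applies, and N_3 = -3.
N_7 = 3N_1 - 2N_3 + 2  [with N_1=-3, N_3=-3]  = -1
Without intervention: N_3 = max(N_2, N_1) + 3  [with N_2=6, N_1=-3]  = 9; N_7 = 3N_1 - 2N_3 + 2  [with N_1=-3, N_3=9]  = -25.
Change = -1 − (-25) = 24.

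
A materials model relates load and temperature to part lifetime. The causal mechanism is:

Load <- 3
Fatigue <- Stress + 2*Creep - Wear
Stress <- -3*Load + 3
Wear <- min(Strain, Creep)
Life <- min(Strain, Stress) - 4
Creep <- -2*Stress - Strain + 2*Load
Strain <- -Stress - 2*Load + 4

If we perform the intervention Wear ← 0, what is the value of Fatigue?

22

The intervention breaks the incoming arrows to Wear: Wear <- min(Strain, Creep) no longer applies, and Wear = 0.
Stress = -3*Load + 3  [with Load=3]  = -6
Strain = -Stress - 2*Load + 4  [with Stress=-6, Load=3]  = 4
Creep = -2*Stress - Strain + 2*Load  [with Stress=-6, Strain=4, Load=3]  = 14
Fatigue = Stress + 2*Creep - Wear  [with Stress=-6, Creep=14, Wear=0]  = 22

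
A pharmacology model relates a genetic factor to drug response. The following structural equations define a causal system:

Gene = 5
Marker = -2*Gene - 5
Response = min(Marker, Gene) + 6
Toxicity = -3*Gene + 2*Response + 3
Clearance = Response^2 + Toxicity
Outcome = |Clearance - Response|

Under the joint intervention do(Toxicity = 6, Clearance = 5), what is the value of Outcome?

The joint intervention fixes Toxicity = 6, Clearance = 5, removing each variable's own equation.
Marker = -2*Gene - 5  [with Gene=5]  = -15
Response = min(Marker, Gene) + 6  [with Marker=-15, Gene=5]  = -9
Outcome = |Clearance - Response|  [with Clearance=5, Response=-9]  = 14

14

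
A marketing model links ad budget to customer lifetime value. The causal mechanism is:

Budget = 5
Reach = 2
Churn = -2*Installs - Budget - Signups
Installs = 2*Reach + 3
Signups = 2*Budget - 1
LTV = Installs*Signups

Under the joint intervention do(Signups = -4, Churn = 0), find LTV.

-28

The joint intervention fixes Signups = -4, Churn = 0, removing each variable's own equation.
Installs = 2*Reach + 3  [with Reach=2]  = 7
LTV = Installs*Signups  [with Installs=7, Signups=-4]  = -28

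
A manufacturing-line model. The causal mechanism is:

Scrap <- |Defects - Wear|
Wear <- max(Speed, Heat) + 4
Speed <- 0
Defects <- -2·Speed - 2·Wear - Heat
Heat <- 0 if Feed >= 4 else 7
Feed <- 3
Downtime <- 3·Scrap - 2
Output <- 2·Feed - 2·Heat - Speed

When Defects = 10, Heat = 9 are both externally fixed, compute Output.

The joint intervention fixes Defects = 10, Heat = 9, removing each variable's own equation.
Output = 2·Feed - 2·Heat - Speed  [with Feed=3, Heat=9, Speed=0]  = -12

-12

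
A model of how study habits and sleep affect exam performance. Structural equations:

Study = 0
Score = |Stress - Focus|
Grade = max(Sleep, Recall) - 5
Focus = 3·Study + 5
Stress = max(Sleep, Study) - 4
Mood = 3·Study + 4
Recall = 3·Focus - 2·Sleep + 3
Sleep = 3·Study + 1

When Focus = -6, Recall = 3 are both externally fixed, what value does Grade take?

Setting Focus = -6, Recall = 3 by intervention discards those variables' equations.
Sleep = 3·Study + 1  [with Study=0]  = 1
Grade = max(Sleep, Recall) - 5  [with Sleep=1, Recall=3]  = -2

-2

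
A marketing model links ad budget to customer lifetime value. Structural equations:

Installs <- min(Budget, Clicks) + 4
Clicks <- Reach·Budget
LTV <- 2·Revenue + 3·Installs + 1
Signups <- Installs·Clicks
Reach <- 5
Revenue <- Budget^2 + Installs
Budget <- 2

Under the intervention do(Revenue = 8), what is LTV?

Intervening sets Revenue = 8 and removes its equation (Revenue <- Budget^2 + Installs).
Clicks = Reach·Budget  [with Reach=5, Budget=2]  = 10
Installs = min(Budget, Clicks) + 4  [with Budget=2, Clicks=10]  = 6
LTV = 2·Revenue + 3·Installs + 1  [with Revenue=8, Installs=6]  = 35

35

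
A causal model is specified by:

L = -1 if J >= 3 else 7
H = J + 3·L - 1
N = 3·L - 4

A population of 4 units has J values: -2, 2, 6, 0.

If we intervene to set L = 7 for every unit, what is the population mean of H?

21.5

Under do(L=7), L's equation is replaced by L=7 for every unit. Per-unit H: 18, 22, 26, 20. Mean = 21.5.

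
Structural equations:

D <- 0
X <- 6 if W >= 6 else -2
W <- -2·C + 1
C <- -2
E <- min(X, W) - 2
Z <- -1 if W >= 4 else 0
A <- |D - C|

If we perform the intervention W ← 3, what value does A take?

The intervention breaks the incoming arrows to W: W <- -2·C + 1 no longer applies, and W = 3.
A is not downstream of the intervention, so its value is determined by the original equations.
A = |D - C|  [with D=0, C=-2]  = 2

2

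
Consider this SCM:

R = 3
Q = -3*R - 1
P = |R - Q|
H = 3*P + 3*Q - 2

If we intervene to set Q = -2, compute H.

Under do(Q=-2), the mechanism Q = -3*R - 1 is discarded; Q is fixed at -2.
P = |R - Q|  [with R=3, Q=-2]  = 5
H = 3*P + 3*Q - 2  [with P=5, Q=-2]  = 7

7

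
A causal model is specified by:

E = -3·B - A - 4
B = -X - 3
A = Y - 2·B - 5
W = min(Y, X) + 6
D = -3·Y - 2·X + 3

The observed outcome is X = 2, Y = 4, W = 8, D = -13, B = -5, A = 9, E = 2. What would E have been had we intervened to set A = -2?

Intervening sets A = -2 and removes its equation (A = Y - 2·B - 5).
B = -X - 3  [with X=2]  = -5
E = -3·B - A - 4  [with B=-5, A=-2]  = 13

13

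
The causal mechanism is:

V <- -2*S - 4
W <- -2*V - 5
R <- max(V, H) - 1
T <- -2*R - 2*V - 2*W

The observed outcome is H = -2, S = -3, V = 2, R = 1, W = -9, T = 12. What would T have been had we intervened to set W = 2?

The intervention breaks the incoming arrows to W: W <- -2*V - 5 no longer applies, and W = 2.
V = -2*S - 4  [with S=-3]  = 2
R = max(V, H) - 1  [with V=2, H=-2]  = 1
T = -2*R - 2*V - 2*W  [with R=1, V=2, W=2]  = -10

-10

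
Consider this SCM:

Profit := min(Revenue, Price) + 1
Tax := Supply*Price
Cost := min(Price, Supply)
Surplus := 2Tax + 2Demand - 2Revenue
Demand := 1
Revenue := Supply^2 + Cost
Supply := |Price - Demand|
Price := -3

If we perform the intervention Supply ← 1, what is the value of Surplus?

The intervention breaks the incoming arrows to Supply: Supply := |Price - Demand| no longer applies, and Supply = 1.
Cost = min(Price, Supply)  [with Price=-3, Supply=1]  = -3
Revenue = Supply^2 + Cost  [with Supply=1, Cost=-3]  = -2
Tax = Supply*Price  [with Supply=1, Price=-3]  = -3
Surplus = 2Tax + 2Demand - 2Revenue  [with Tax=-3, Demand=1, Revenue=-2]  = 0

0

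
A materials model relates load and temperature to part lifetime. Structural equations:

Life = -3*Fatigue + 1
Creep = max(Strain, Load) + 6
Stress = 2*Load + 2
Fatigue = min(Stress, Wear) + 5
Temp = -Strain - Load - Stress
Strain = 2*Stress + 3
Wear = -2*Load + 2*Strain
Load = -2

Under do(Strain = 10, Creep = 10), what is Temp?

The joint intervention fixes Strain = 10, Creep = 10, removing each variable's own equation.
Stress = 2*Load + 2  [with Load=-2]  = -2
Temp = -Strain - Load - Stress  [with Strain=10, Load=-2, Stress=-2]  = -6

-6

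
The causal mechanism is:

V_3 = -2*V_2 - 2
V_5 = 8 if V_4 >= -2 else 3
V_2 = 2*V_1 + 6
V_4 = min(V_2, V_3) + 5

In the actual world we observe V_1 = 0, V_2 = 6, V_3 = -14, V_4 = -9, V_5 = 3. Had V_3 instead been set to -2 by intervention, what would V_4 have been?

3

The intervention breaks the incoming arrows to V_3: V_3 = -2*V_2 - 2 no longer applies, and V_3 = -2.
V_2 = 2*V_1 + 6  [with V_1=0]  = 6
V_4 = min(V_2, V_3) + 5  [with V_2=6, V_3=-2]  = 3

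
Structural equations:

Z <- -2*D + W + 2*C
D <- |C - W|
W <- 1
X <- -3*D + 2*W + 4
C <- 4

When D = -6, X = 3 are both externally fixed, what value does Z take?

21

The joint intervention fixes D = -6, X = 3, removing each variable's own equation.
Z = -2*D + W + 2*C  [with D=-6, W=1, C=4]  = 21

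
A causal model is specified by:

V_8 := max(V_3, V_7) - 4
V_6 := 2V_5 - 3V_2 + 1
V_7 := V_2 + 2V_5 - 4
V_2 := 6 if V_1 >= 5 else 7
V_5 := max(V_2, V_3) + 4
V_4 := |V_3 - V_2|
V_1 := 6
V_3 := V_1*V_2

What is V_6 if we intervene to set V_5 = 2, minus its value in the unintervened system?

-76

The intervention breaks the incoming arrows to V_5: V_5 := max(V_2, V_3) + 4 no longer applies, and V_5 = 2.
V_2 = 6 if V_1 >= 5 else 7  [with V_1=6]  = 6
V_6 = 2V_5 - 3V_2 + 1  [with V_5=2, V_2=6]  = -13
Without intervention: V_2 = 6 if V_1 >= 5 else 7  [with V_1=6]  = 6; V_3 = V_1*V_2  [with V_1=6, V_2=6]  = 36; V_5 = max(V_2, V_3) + 4  [with V_2=6, V_3=36]  = 40; V_6 = 2V_5 - 3V_2 + 1  [with V_5=40, V_2=6]  = 63.
Change = -13 − 63 = -76.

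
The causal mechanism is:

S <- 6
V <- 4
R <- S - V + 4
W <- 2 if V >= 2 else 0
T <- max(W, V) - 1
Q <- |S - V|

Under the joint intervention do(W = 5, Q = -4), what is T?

Setting W = 5, Q = -4 by intervention discards those variables' equations.
T = max(W, V) - 1  [with W=5, V=4]  = 4

4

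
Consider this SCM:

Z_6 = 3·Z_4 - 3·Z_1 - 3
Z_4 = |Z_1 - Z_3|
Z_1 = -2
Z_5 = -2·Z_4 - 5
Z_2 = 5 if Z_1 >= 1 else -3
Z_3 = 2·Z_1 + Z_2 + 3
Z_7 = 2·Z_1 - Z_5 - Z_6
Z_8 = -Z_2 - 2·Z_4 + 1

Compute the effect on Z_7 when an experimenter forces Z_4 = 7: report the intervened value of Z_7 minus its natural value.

-5

The intervention breaks the incoming arrows to Z_4: Z_4 = |Z_1 - Z_3| no longer applies, and Z_4 = 7.
Z_5 = -2·Z_4 - 5  [with Z_4=7]  = -19
Z_6 = 3·Z_4 - 3·Z_1 - 3  [with Z_4=7, Z_1=-2]  = 24
Z_7 = 2·Z_1 - Z_5 - Z_6  [with Z_1=-2, Z_5=-19, Z_6=24]  = -9
Without intervention: Z_2 = 5 if Z_1 >= 1 else -3  [with Z_1=-2]  = -3; Z_3 = 2·Z_1 + Z_2 + 3  [with Z_1=-2, Z_2=-3]  = -4; Z_4 = |Z_1 - Z_3|  [with Z_1=-2, Z_3=-4]  = 2; Z_5 = -2·Z_4 - 5  [with Z_4=2]  = -9; Z_6 = 3·Z_4 - 3·Z_1 - 3  [with Z_4=2, Z_1=-2]  = 9; Z_7 = 2·Z_1 - Z_5 - Z_6  [with Z_1=-2, Z_5=-9, Z_6=9]  = -4.
Change = -9 − (-4) = -5.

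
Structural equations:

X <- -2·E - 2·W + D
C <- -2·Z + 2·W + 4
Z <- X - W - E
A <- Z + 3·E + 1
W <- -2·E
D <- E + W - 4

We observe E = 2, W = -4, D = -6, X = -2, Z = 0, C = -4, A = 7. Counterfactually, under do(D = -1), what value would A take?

12

The intervention breaks the incoming arrows to D: D <- E + W - 4 no longer applies, and D = -1.
W = -2·E  [with E=2]  = -4
X = -2·E - 2·W + D  [with E=2, W=-4, D=-1]  = 3
Z = X - W - E  [with X=3, W=-4, E=2]  = 5
A = Z + 3·E + 1  [with Z=5, E=2]  = 12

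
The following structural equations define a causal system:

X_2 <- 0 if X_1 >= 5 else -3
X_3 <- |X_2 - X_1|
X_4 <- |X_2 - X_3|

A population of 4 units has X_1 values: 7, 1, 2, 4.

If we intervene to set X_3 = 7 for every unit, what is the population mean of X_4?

9.25

The intervention sets X_3=7 in all 4 units regardless of X_1. Recomputing X_4 per unit gives 7, 10, 10, 10; average 9.25.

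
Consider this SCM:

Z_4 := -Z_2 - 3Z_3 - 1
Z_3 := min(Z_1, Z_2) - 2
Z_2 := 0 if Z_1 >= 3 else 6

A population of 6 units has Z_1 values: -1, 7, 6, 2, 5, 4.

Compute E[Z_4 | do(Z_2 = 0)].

The intervention sets Z_2=0 in all 6 units regardless of Z_1. Recomputing Z_4 per unit gives 8, 5, 5, 5, 5, 5; average 5.5.

5.5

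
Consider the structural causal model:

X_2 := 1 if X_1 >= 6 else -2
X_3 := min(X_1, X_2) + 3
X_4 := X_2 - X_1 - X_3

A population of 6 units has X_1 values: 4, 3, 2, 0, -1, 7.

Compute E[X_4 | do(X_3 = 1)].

-5

The intervention sets X_3=1 in all 6 units regardless of X_1. Recomputing X_4 per unit gives -7, -6, -5, -3, -2, -7; average -5.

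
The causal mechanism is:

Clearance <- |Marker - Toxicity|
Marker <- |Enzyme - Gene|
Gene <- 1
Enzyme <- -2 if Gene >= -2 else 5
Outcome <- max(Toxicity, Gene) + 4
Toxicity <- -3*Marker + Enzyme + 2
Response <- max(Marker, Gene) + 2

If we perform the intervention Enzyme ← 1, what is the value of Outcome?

Under do(Enzyme=1), the mechanism Enzyme <- -2 if Gene >= -2 else 5 is discarded; Enzyme is fixed at 1.
Marker = |Enzyme - Gene|  [with Enzyme=1, Gene=1]  = 0
Toxicity = -3*Marker + Enzyme + 2  [with Marker=0, Enzyme=1]  = 3
Outcome = max(Toxicity, Gene) + 4  [with Toxicity=3, Gene=1]  = 7

7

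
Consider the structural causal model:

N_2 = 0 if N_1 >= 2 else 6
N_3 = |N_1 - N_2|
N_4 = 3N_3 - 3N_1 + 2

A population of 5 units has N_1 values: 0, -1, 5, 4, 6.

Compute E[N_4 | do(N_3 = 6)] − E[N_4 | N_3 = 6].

0.6

Under do(N_3=6), N_3's equation is replaced by N_3=6 for every unit. Per-unit N_4: 20, 23, 5, 8, 2. Mean = 11.6.
E[N_4|N_3=6] averages over only the 2 units with N_3=6 (N_1 = 0, 6): N_4 = 20, 2, mean 11.
Difference = 11.6 − 11 = 0.6.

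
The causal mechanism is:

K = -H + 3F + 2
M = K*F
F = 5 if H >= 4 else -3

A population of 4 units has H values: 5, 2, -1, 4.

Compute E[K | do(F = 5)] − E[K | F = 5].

2

Under do(F=5), F's equation is replaced by F=5 for every unit. Per-unit K: 12, 15, 18, 13. Mean = 14.5.
Observing F=5 restricts to units where F's equation naturally yields 5: H ∈ {5, 4}. In that subpopulation K = 12, 13, mean 12.5.
Difference = 14.5 − 12.5 = 2.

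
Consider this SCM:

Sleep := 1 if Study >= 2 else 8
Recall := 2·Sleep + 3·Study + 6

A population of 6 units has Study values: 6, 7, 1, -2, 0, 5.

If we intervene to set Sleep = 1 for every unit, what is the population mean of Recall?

16.5

The intervention sets Sleep=1 in all 6 units regardless of Study. Recomputing Recall per unit gives 26, 29, 11, 2, 8, 23; average 16.5.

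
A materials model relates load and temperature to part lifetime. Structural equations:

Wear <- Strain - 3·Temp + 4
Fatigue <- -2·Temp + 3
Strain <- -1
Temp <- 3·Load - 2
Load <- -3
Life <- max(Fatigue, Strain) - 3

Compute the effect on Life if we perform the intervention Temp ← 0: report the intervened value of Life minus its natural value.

-22

The intervention breaks the incoming arrows to Temp: Temp <- 3·Load - 2 no longer applies, and Temp = 0.
Fatigue = -2·Temp + 3  [with Temp=0]  = 3
Life = max(Fatigue, Strain) - 3  [with Fatigue=3, Strain=-1]  = 0
Without intervention: Temp = 3·Load - 2  [with Load=-3]  = -11; Fatigue = -2·Temp + 3  [with Temp=-11]  = 25; Life = max(Fatigue, Strain) - 3  [with Fatigue=25, Strain=-1]  = 22.
Change = 0 − 22 = -22.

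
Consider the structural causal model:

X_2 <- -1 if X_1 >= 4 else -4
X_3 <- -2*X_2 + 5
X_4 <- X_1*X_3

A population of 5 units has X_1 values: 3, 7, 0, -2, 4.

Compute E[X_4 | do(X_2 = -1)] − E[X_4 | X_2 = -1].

-21.7

do(X_2=-1) breaks X_2's dependence on X_1. With X_2=-1 fixed, X_4 across the units is 21, 49, 0, -14, 28, mean 16.8.
Conditioning on X_2=-1 selects the 2 unit(s) with X_1 ∈ {7, 4}. Their X_4 values: 49, 28. Mean = 38.5.
Difference = 16.8 − 38.5 = -21.7.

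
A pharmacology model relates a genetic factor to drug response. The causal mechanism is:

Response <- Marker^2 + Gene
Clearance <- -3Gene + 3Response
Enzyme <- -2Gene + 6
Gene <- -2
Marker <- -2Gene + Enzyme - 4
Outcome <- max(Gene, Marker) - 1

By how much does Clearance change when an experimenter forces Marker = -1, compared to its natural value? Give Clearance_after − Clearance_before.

-297

do(Marker=-1) replaces the equation Marker <- -2Gene + Enzyme - 4 with the constant Marker = -1.
Response = Marker^2 + Gene  [with Marker=-1, Gene=-2]  = -1
Clearance = -3Gene + 3Response  [with Gene=-2, Response=-1]  = 3
Without intervention: Enzyme = -2Gene + 6  [with Gene=-2]  = 10; Marker = -2Gene + Enzyme - 4  [with Gene=-2, Enzyme=10]  = 10; Response = Marker^2 + Gene  [with Marker=10, Gene=-2]  = 98; Clearance = -3Gene + 3Response  [with Gene=-2, Response=98]  = 300.
Change = 3 − 300 = -297.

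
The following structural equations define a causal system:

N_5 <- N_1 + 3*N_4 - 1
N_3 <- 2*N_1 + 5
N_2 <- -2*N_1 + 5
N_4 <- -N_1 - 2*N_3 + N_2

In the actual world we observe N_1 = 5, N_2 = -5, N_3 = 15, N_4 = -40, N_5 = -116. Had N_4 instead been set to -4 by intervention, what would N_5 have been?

-8

Intervening sets N_4 = -4 and removes its equation (N_4 <- -N_1 - 2*N_3 + N_2).
N_5 = N_1 + 3*N_4 - 1  [with N_1=5, N_4=-4]  = -8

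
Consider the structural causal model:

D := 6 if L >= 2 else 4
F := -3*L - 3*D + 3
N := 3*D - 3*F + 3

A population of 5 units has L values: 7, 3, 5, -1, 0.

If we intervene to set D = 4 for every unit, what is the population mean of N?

67.2

The intervention sets D=4 in all 5 units regardless of L. Recomputing N per unit gives 105, 69, 87, 33, 42; average 67.2.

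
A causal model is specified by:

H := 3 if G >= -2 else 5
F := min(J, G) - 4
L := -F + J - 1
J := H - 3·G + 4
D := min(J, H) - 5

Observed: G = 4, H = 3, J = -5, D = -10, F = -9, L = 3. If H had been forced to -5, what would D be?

Under do(H=-5), the mechanism H := 3 if G >= -2 else 5 is discarded; H is fixed at -5.
J = H - 3·G + 4  [with H=-5, G=4]  = -13
D = min(J, H) - 5  [with J=-13, H=-5]  = -18

-18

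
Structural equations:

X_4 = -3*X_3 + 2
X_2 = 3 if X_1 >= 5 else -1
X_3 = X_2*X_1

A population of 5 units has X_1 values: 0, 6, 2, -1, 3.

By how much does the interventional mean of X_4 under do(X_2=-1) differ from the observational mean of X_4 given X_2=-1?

3

Every unit gets X_2=-1 under the intervention. X_4 values become 2, 20, 8, -1, 11; E[X_4|do(X_2=-1)] = 8.
E[X_4|X_2=-1] averages over only the 4 units with X_2=-1 (X_1 = 0, 2, -1, 3): X_4 = 2, 8, -1, 11, mean 5.
Difference = 8 − 5 = 3.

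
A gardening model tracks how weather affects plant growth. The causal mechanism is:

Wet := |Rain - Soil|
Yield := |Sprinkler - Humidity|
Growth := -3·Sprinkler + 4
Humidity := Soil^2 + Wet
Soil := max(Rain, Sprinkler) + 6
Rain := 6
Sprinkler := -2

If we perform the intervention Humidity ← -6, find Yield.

4

Intervening sets Humidity = -6 and removes its equation (Humidity := Soil^2 + Wet).
Yield = |Sprinkler - Humidity|  [with Sprinkler=-2, Humidity=-6]  = 4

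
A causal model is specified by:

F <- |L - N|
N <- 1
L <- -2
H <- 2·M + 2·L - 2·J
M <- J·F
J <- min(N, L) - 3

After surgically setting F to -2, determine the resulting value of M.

10

Intervening sets F = -2 and removes its equation (F <- |L - N|).
J = min(N, L) - 3  [with N=1, L=-2]  = -5
M = J·F  [with J=-5, F=-2]  = 10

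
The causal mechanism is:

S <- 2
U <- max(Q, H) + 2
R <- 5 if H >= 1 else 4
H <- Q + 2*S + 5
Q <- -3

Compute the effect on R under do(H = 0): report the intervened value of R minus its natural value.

do(H=0) replaces the equation H <- Q + 2*S + 5 with the constant H = 0.
R = 5 if H >= 1 else 4  [with H=0]  = 4
Without intervention: H = Q + 2*S + 5  [with Q=-3, S=2]  = 6; R = 5 if H >= 1 else 4  [with H=6]  = 5.
Change = 4 − 5 = -1.

-1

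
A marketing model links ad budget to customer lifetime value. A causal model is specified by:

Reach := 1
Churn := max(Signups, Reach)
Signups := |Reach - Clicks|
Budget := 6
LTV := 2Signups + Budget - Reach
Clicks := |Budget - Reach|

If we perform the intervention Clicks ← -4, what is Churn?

5

do(Clicks=-4) replaces the equation Clicks := |Budget - Reach| with the constant Clicks = -4.
Signups = |Reach - Clicks|  [with Reach=1, Clicks=-4]  = 5
Churn = max(Signups, Reach)  [with Signups=5, Reach=1]  = 5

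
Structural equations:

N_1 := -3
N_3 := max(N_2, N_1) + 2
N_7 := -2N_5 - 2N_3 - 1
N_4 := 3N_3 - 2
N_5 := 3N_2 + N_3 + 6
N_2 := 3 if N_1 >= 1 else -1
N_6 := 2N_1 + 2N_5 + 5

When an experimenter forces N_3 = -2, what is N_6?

1

The intervention breaks the incoming arrows to N_3: N_3 := max(N_2, N_1) + 2 no longer applies, and N_3 = -2.
N_2 = 3 if N_1 >= 1 else -1  [with N_1=-3]  = -1
N_5 = 3N_2 + N_3 + 6  [with N_2=-1, N_3=-2]  = 1
N_6 = 2N_1 + 2N_5 + 5  [with N_1=-3, N_5=1]  = 1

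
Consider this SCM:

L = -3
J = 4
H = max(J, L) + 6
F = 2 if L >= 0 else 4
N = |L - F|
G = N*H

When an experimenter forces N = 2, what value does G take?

The intervention breaks the incoming arrows to N: N = |L - F| no longer applies, and N = 2.
H = max(J, L) + 6  [with J=4, L=-3]  = 10
G = N*H  [with N=2, H=10]  = 20

20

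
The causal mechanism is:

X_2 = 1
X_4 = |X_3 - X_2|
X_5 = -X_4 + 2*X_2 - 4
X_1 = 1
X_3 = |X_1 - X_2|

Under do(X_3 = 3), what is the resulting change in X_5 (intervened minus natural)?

do(X_3=3) replaces the equation X_3 = |X_1 - X_2| with the constant X_3 = 3.
X_4 = |X_3 - X_2|  [with X_3=3, X_2=1]  = 2
X_5 = -X_4 + 2*X_2 - 4  [with X_4=2, X_2=1]  = -4
Without intervention: X_3 = |X_1 - X_2|  [with X_1=1, X_2=1]  = 0; X_4 = |X_3 - X_2|  [with X_3=0, X_2=1]  = 1; X_5 = -X_4 + 2*X_2 - 4  [with X_4=1, X_2=1]  = -3.
Change = -4 − (-3) = -1.

-1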